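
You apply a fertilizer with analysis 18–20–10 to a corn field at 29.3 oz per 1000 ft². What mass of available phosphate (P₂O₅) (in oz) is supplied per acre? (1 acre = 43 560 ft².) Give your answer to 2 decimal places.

P₂O₅ per 1000 ft² = 29.3 × 20% = 5.86 oz.
Convert to per acre: 5.86 × 43.56 = 255.262 oz.

255.26 oz P₂O₅ per acre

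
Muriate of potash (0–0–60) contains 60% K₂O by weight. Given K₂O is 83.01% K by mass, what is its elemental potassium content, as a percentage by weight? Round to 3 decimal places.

%K = 60 × 0.8301 = 49.806%.

49.806% K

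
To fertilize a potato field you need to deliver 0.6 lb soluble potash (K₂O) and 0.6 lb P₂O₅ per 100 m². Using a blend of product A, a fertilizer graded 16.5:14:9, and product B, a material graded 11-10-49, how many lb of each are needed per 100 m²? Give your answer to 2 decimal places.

3.93 lb product A, 0.50 lb product B

Let a = lb of product A, b = lb of product B (per 100 m²).
K₂O: 0.09·a + 0.49·b = 0.6
P₂O₅: 0.14·a + 0.1·b = 0.6
Eliminate b: (row1) − 0.49/0.1·(row2) → -0.596·a = -2.34, so a = 3.92617.
Then b = (0.6 − 0.14·3.92617) / 0.1 = 0.503356.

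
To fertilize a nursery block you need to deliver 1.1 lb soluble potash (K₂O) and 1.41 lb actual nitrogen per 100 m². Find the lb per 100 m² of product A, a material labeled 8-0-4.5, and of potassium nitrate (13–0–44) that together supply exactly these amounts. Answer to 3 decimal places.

16.266 lb product A, 0.836 lb potassium nitrate

Per-100 m² balance (a = product A, b = potassium nitrate):
K₂O: 0.045·a + 0.44·b = 1.1
N: 0.08·a + 0.13·b = 1.41
Solving simultaneously: a = 16.2658, b = 0.836457.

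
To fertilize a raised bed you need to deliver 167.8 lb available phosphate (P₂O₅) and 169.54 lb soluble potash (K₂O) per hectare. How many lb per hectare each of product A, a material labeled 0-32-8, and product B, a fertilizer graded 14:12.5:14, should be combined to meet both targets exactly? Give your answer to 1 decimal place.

Let a = lb of product A, b = lb of product B (per hectare).
P₂O₅: 0.32·a + 0.125·b = 167.8
K₂O: 0.08·a + 0.14·b = 169.54
Solving simultaneously: a = 66.0776, b = 1173.24.

66.1 lb product A, 1173.2 lb product B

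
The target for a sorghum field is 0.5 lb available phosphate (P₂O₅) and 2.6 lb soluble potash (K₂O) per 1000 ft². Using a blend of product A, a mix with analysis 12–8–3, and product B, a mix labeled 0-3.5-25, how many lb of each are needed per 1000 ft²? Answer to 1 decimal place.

Per-1000 ft² balance (a = product A, b = product B):
P₂O₅: 0.08·a + 0.035·b = 0.5
K₂O: 0.03·a + 0.25·b = 2.6
Solving simultaneously: a = 1.7942, b = 10.1847.

1.8 lb product A, 10.2 lb product B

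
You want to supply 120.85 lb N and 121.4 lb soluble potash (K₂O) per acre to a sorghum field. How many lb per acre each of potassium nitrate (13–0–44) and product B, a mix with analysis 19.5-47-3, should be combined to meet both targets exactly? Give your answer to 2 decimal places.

244.78 lb potassium nitrate, 456.56 lb product B

With a, b = lb per acre of potassium nitrate and product B:
N: 0.13·a + 0.195·b = 120.85
K₂O: 0.44·a + 0.03·b = 121.4
Eliminate a: (row1) − 0.13/0.44·(row2) → 0.186136·b = 84.9818, so b = 456.557.
Back-substitute: a = (120.85 − 0.195·456.557) / 0.13 = 244.7802.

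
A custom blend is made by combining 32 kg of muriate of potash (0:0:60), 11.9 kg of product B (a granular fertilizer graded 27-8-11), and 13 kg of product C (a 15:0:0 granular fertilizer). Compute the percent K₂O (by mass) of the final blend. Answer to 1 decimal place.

Total mass = 32 + 11.9 + 13 = 56.9 kg.
K₂O mass = 60%×32 + 11%×11.9 + 0%×13 = 20.509 kg.
% K₂O = 20.509 / 56.9 = 36.0439%.

36.0% K₂O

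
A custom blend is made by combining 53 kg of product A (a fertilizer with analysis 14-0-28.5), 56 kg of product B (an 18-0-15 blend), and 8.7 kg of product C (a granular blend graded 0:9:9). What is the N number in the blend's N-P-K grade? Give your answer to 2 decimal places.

Total mass = 53 + 56 + 8.7 = 117.7 kg.
N mass = 14%×53 + 18%×56 + 0%×8.7 = 17.5 kg.
% N = 17.5 / 117.7 = 14.8683%.

14.87% N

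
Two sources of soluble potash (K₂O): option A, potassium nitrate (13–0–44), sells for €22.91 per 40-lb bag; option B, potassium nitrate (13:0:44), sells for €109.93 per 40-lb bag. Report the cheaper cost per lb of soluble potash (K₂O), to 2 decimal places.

option A: K₂O per bag = 40 × 44% = 17.6 lb; cost = 22.91 / 17.6 = €1.3017/lb K₂O.
option B: K₂O per bag = 40 × 44% = 17.6 lb; cost = 109.93 / 17.6 = €6.2460/lb K₂O.
option A is cheaper.

€1.30 per lb K₂O (option A)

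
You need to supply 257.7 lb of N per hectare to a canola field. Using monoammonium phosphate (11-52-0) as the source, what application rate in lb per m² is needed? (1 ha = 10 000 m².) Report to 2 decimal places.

0.23 lb of product per sq m

Product per hectare = 257.7 / 11% = 2342.73 lb.
Convert to per m²: 2342.73 × 0.0001 = 0.234273 lb.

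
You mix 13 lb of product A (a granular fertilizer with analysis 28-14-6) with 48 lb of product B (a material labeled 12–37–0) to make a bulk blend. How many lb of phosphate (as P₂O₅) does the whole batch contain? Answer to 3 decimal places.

P₂O₅ mass = 14%×13 + 37%×48 = 19.58 lb.

19.580 lb P₂O₅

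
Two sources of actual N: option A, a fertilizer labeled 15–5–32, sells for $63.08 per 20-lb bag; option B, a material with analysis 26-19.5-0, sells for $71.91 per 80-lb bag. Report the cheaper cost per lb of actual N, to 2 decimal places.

option A: N per bag = 20 × 15% = 3 lb; cost = 63.08 / 3 = $21.0267/lb N.
option B: N per bag = 80 × 26% = 20.8 lb; cost = 71.91 / 20.8 = $3.4572/lb N.
option B is cheaper.

$3.46 per lb N (option B)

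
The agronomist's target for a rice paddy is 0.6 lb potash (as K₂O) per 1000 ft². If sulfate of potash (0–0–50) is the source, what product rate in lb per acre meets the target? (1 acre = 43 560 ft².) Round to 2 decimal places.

52.27 lb of product per acre

Product per 1000 ft² = 0.6 / 50% = 1.2 lb.
Convert to per acre: 1.2 × 43.56 = 52.272 lb.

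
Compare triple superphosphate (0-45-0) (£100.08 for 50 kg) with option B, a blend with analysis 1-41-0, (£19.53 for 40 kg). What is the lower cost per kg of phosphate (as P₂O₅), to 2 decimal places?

triple superphosphate: P₂O₅ per bag = 50 × 45% = 22.5 kg; cost = 100.08 / 22.5 = £4.4480/kg P₂O₅.
option B: P₂O₅ per bag = 40 × 41% = 16.4 kg; cost = 19.53 / 16.4 = £1.1909/kg P₂O₅.
option B is cheaper.

£1.19 per kg P₂O₅ (option B)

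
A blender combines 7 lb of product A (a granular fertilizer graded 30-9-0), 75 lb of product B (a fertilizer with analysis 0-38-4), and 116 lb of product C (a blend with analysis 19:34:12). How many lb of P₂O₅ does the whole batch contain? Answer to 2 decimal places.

P₂O₅ mass = 9%×7 + 38%×75 + 34%×116 = 68.57 lb.

68.57 lb P₂O₅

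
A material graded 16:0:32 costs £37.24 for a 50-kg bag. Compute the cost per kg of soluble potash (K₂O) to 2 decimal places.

K₂O in bag = 50 × 32% = 16 kg.
Cost per kg K₂O = £37.24 / 16 = £2.3275.

£2.33 per kg K₂O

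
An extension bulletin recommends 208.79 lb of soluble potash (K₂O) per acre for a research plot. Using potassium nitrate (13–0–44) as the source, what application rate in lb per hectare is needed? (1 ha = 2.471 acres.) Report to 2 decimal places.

Product per acre = 208.79 / 44% = 474.523 lb.
Convert to per hectare: 474.523 × 2.471 = 1172.546 lb.

1172.55 lb of product per hectare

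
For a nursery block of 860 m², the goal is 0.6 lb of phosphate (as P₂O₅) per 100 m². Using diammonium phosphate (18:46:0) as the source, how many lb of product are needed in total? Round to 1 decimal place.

11.2 lb

Product per 100 m² = 0.6 / 46% = 1.30435 lb.
Total product = 1.30435 × 860 / 100 = 11.2174 lb.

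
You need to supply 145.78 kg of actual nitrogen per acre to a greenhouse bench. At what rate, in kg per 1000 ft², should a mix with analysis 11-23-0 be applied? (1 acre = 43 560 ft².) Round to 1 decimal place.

Product per acre = 145.78 / 11% = 1325.27 kg.
Convert to per 1000 ft²: 1325.27 × 0.0229568 = 30.4241 kg.

30.4 kg of product per thousand sq ft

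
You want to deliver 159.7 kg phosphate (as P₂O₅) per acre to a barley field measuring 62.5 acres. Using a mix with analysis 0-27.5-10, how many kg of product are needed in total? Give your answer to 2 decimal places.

Product per acre = 159.7 / 27.5% = 580.727 kg.
Total product = 580.727 × 62.5 = 36295.4545 kg.

36295.45 kg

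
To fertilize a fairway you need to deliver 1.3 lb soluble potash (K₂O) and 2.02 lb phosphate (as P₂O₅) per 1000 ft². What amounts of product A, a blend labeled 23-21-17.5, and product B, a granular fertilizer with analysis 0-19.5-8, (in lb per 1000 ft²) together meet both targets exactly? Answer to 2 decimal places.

Let a = lb of product A, b = lb of product B (per 1000 ft²).
K₂O: 0.175·a + 0.08·b = 1.3
P₂O₅: 0.21·a + 0.195·b = 2.02
From row1: a = (1.3 − 0.08·b) / 0.175.
Into row2: 0.21·(1.3 − 0.08·b)/0.175 + 0.195·b = 2.02 → b = 4.64646, a = 5.30447.

5.30 lb product A, 4.65 lb product B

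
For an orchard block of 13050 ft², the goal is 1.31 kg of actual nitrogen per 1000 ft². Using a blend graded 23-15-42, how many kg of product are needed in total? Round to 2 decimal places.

74.33 kg

Product per 1000 ft² = 1.31 / 23% = 5.69565 kg.
Total product = 5.69565 × 13050 / 1000 = 74.3283 kg.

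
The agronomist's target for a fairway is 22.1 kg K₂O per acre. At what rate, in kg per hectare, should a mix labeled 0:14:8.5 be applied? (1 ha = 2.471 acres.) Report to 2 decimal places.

642.46 kg of product per hectare

Product per acre = 22.1 / 8.5% = 260 kg.
Convert to per hectare: 260 × 2.471 = 642.46 kg.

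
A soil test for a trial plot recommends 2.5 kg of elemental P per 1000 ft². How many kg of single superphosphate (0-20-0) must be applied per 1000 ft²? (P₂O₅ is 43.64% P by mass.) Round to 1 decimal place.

28.6 kg of product per thousand sq ft

As P₂O₅: 2.5 / 0.4364 = 5.72869 kg per 1000 ft².
Product per 1000 ft² = 5.72869 / 20% = 28.6434 kg.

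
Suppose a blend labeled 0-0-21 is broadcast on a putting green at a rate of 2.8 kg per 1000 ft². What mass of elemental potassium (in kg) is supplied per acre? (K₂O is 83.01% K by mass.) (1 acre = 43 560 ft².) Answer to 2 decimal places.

K₂O per 1000 ft² = 2.8 × 21% = 0.588 kg.
Elemental K = 0.588 × 0.8301 = 0.488099 kg per 1000 ft².
Convert to per acre: 0.488099 × 43.56 = 21.2616 kg.

21.26 kg K per acre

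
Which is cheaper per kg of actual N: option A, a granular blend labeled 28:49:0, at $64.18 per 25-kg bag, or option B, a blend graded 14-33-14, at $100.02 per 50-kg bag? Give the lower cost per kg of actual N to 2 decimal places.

option A: N per bag = 25 × 28% = 7 kg; cost = 64.18 / 7 = $9.1686/kg N.
option B: N per bag = 50 × 14% = 7 kg; cost = 100.02 / 7 = $14.2886/kg N.
option A is cheaper.

$9.17 per kg N (option A)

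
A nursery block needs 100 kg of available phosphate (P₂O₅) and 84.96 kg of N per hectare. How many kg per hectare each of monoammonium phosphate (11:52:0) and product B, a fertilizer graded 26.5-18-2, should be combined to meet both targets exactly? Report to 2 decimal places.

With a, b = kg per hectare of monoammonium phosphate and product B:
P₂O₅: 0.52·a + 0.18·b = 100
N: 0.11·a + 0.265·b = 84.96
Solving simultaneously: a = 94.9763, b = 281.1797.

94.98 kg monoammonium phosphate, 281.18 kg product B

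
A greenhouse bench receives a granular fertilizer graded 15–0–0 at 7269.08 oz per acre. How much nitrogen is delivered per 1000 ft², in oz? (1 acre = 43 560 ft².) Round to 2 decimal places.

25.03 oz N per thousand sq ft

nitrogen per acre = 7269.08 × 15% = 1090.36 oz.
Convert to per 1000 ft²: 1090.36 × 0.0229568 = 25.0313 oz.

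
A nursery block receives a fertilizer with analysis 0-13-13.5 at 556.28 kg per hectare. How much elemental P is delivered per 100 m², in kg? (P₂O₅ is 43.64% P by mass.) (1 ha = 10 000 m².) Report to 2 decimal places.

0.32 kg P per hundred sq m

P₂O₅ per hectare = 556.28 × 13% = 72.3164 kg.
Elemental P = 72.3164 × 0.4364 = 31.5589 kg per hectare.
Convert to per 100 m²: 31.5589 × 0.01 = 0.315589 kg.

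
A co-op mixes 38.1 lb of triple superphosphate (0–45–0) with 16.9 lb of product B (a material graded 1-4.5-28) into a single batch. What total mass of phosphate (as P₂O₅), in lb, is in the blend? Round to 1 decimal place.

17.9 lb P₂O₅

P₂O₅ mass = 45%×38.1 + 4.5%×16.9 = 17.9055 lb.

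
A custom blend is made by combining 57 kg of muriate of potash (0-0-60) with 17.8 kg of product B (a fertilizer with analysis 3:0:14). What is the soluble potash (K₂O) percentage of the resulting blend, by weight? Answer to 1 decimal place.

Total mass = 57 + 17.8 = 74.8 kg.
K₂O mass = 60%×57 + 14%×17.8 = 36.692 kg.
% K₂O = 36.692 / 74.8 = 49.0535%.

49.1% K₂O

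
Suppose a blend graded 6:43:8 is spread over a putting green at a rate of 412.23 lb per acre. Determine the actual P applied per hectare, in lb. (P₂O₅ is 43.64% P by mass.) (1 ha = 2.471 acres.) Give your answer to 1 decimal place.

191.1 lb P per hectare

P₂O₅ per acre = 412.23 × 43% = 177.259 lb.
Elemental P = 177.259 × 0.4364 = 77.3558 lb per acre.
Convert to per hectare: 77.3558 × 2.471 = 191.146 lb.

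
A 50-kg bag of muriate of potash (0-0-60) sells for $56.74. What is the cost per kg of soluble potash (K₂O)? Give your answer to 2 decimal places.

K₂O in bag = 50 × 60% = 30 kg.
Cost per kg K₂O = $56.74 / 30 = $1.8913.

$1.89 per kg K₂O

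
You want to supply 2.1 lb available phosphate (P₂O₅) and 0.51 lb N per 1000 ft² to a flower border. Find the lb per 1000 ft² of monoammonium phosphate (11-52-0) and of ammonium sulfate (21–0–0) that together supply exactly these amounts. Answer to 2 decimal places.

Per-1000 ft² balance (a = monoammonium phosphate, b = ammonium sulfate):
P₂O₅: 0.52·a + 0·b = 2.1
N: 0.11·a + 0.21·b = 0.51
From row1: a = (2.1 − 0·b) / 0.52.
Into row2: 0.11·(2.1 − 0·b)/0.52 + 0.21·b = 0.51 → b = 0.313187, a = 4.03846.

4.04 lb monoammonium phosphate, 0.31 lb ammonium sulfate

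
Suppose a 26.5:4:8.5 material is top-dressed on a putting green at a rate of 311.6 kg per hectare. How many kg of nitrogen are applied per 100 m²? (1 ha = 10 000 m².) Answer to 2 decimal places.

0.83 kg N per hundred sq m

nitrogen per hectare = 311.6 × 26.5% = 82.574 kg.
Convert to per 100 m²: 82.574 × 0.01 = 0.82574 kg.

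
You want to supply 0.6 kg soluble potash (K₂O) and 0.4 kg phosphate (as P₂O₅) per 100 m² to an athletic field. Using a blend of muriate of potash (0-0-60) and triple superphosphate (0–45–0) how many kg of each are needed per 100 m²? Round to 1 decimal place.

1.0 kg muriate of potash, 0.9 kg triple superphosphate

Let a = kg of muriate of potash, b = kg of triple superphosphate (per 100 m²).
K₂O: 0.6·a + 0·b = 0.6
P₂O₅: 0·a + 0.45·b = 0.4
Solving simultaneously: a = 1, b = 0.888889.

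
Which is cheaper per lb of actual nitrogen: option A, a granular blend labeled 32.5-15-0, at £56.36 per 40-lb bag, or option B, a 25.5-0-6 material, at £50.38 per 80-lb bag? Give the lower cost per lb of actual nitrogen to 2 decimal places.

option A: N per bag = 40 × 32.5% = 13 lb; cost = 56.36 / 13 = £4.3354/lb N.
option B: N per bag = 80 × 25.5% = 20.4 lb; cost = 50.38 / 20.4 = £2.4696/lb N.
option B is cheaper.

£2.47 per lb N (option B)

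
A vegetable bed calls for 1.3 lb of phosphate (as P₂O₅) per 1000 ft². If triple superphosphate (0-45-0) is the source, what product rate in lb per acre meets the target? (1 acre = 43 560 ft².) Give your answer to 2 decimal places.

Product per 1000 ft² = 1.3 / 45% = 2.88889 lb.
Convert to per acre: 2.88889 × 43.56 = 125.84 lb.

125.84 lb of product per acre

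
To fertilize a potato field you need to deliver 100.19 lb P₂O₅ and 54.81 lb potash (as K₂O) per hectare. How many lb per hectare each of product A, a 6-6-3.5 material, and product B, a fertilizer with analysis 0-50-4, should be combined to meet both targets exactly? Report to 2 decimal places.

1549.50 lb product A, 14.44 lb product B

With a, b = lb per hectare of product A and product B:
P₂O₅: 0.06·a + 0.5·b = 100.19
K₂O: 0.035·a + 0.04·b = 54.81
Solving simultaneously: a = 1549.497, b = 14.4404.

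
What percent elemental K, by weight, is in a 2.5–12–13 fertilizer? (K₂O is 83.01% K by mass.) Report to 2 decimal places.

%K = 13 × 0.8301 = 10.7913%.

10.79% K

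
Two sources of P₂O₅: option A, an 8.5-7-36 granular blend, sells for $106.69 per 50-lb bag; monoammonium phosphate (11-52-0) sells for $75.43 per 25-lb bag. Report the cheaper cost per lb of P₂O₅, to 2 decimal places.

option A: P₂O₅ per bag = 50 × 7% = 3.5 lb; cost = 106.69 / 3.5 = $30.4829/lb P₂O₅.
monoammonium phosphate: P₂O₅ per bag = 25 × 52% = 13 lb; cost = 75.43 / 13 = $5.8023/lb P₂O₅.
monoammonium phosphate is cheaper.

$5.80 per lb P₂O₅ (monoammonium phosphate)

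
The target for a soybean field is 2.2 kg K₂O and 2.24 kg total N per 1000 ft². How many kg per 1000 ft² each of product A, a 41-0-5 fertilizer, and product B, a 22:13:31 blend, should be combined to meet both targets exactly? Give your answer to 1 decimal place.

Per-1000 ft² balance (a = product A, b = product B):
K₂O: 0.05·a + 0.31·b = 2.2
N: 0.41·a + 0.22·b = 2.24
Eliminate b: (row1) − 0.31/0.22·(row2) → -0.527727·a = -0.956364, so a = 1.81223.
Then b = (2.24 − 0.41·1.81223) / 0.22 = 6.80448.

1.8 kg product A, 6.8 kg product B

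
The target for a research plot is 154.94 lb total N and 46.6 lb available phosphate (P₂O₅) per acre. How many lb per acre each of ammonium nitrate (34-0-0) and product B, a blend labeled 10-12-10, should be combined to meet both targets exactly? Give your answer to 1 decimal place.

Per-acre balance (a = ammonium nitrate, b = product B):
N: 0.34·a + 0.1·b = 154.94
P₂O₅: 0·a + 0.12·b = 46.6
Solving simultaneously: a = 341.49, b = 388.333.

341.5 lb ammonium nitrate, 388.3 lb product B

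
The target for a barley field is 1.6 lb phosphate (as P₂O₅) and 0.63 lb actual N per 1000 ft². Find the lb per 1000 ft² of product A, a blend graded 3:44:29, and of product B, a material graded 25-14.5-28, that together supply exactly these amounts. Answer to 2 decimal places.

2.92 lb product A, 2.17 lb product B

Per-1000 ft² balance (a = product A, b = product B):
P₂O₅: 0.44·a + 0.145·b = 1.6
N: 0.03·a + 0.25·b = 0.63
From row1: a = (1.6 − 0.145·b) / 0.44.
Into row2: 0.03·(1.6 − 0.145·b)/0.44 + 0.25·b = 0.63 → b = 2.16943, a = 2.92144.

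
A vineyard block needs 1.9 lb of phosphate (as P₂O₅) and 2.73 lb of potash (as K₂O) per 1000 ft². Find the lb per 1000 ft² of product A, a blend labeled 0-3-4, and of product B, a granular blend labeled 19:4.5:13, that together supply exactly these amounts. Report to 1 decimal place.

59.1 lb product A, 2.8 lb product B

With a, b = lb per 1000 ft² of product A and product B:
P₂O₅: 0.03·a + 0.045·b = 1.9
K₂O: 0.04·a + 0.13·b = 2.73
Eliminate a: (row1) − 0.03/0.04·(row2) → -0.0525·b = -0.1475, so b = 2.80952.
Back-substitute: a = (1.9 − 0.045·2.80952) / 0.03 = 59.119.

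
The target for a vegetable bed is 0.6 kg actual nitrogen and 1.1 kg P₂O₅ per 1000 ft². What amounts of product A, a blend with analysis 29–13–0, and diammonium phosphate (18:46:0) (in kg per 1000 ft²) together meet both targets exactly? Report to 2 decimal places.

Per-1000 ft² balance (a = product A, b = diammonium phosphate):
N: 0.29·a + 0.18·b = 0.6
P₂O₅: 0.13·a + 0.46·b = 1.1
Solving simultaneously: a = 0.709091, b = 2.19091.

0.71 kg product A, 2.19 kg diammonium phosphate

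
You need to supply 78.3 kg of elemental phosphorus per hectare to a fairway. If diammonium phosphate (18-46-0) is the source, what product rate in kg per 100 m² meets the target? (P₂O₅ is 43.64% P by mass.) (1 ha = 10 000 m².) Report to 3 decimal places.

3.900 kg of product per hundred sq m

As P₂O₅: 78.3 / 0.4364 = 179.423 kg per hectare.
Product per hectare = 179.423 / 46% = 390.049 kg.
Convert to per 100 m²: 390.049 × 0.01 = 3.90049 kg.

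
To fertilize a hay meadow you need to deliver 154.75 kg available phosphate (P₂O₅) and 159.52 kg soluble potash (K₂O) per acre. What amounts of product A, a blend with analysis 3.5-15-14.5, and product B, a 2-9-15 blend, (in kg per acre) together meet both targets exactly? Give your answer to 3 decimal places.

With a, b = kg per acre of product A and product B:
P₂O₅: 0.15·a + 0.09·b = 154.75
K₂O: 0.145·a + 0.15·b = 159.52
From row1: a = (154.75 − 0.09·b) / 0.15.
Into row2: 0.145·(154.75 − 0.09·b)/0.15 + 0.15·b = 159.52 → b = 157.5926, a = 937.1111.

937.111 kg product A, 157.593 kg product B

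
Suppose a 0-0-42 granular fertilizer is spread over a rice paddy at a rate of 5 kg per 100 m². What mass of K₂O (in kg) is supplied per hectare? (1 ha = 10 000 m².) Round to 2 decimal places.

210.00 kg K₂O per hectare

K₂O per 100 m² = 5 × 42% = 2.1 kg.
Convert to per hectare: 2.1 × 100 = 210 kg.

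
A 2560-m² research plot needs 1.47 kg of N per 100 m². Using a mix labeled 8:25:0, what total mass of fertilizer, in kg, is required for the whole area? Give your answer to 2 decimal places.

470.40 kg

Product per 100 m² = 1.47 / 8% = 18.375 kg.
Total product = 18.375 × 2560 / 100 = 470.4 kg.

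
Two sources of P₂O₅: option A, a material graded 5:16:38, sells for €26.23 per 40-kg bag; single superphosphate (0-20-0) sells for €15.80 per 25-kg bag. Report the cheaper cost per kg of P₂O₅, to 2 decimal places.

option A: P₂O₅ per bag = 40 × 16% = 6.4 kg; cost = 26.23 / 6.4 = €4.0984/kg P₂O₅.
single superphosphate: P₂O₅ per bag = 25 × 20% = 5 kg; cost = 15.80 / 5 = €3.1600/kg P₂O₅.
single superphosphate is cheaper.

€3.16 per kg P₂O₅ (single superphosphate)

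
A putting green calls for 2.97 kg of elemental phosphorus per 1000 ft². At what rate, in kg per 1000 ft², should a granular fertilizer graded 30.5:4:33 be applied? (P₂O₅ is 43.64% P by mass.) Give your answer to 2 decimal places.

170.14 kg of product per thousand sq ft

As P₂O₅: 2.97 / 0.4364 = 6.80568 kg per 1000 ft².
Product per 1000 ft² = 6.80568 / 4% = 170.142 kg.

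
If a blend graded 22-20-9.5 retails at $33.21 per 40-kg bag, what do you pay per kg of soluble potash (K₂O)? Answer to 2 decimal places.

$8.74 per kg K₂O

K₂O in bag = 40 × 9.5% = 3.8 kg.
Cost per kg K₂O = $33.21 / 3.8 = $8.7395.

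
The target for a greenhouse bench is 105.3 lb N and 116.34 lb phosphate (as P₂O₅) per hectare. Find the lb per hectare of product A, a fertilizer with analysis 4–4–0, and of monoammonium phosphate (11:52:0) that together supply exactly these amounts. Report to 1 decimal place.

2558.5 lb product A, 26.9 lb monoammonium phosphate

Per-hectare balance (a = product A, b = monoammonium phosphate):
N: 0.04·a + 0.11·b = 105.3
P₂O₅: 0.04·a + 0.52·b = 116.34
Eliminate a: (row1) − 0.04/0.04·(row2) → -0.41·b = -11.04, so b = 26.9268.
Back-substitute: a = (105.3 − 0.11·26.9268) / 0.04 = 2558.45.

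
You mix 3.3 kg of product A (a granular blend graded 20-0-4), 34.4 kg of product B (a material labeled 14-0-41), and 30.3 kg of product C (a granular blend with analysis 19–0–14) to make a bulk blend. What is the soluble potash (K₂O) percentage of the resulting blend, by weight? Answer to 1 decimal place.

Total mass = 3.3 + 34.4 + 30.3 = 68 kg.
K₂O mass = 4%×3.3 + 41%×34.4 + 14%×30.3 = 18.478 kg.
% K₂O = 18.478 / 68 = 27.1735%.

27.2% K₂O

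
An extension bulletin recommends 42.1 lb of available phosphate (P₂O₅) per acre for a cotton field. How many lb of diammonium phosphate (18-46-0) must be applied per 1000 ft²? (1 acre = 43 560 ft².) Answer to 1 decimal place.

2.1 lb of product per thousand sq ft

Product per acre = 42.1 / 46% = 91.5217 lb.
Convert to per 1000 ft²: 91.5217 × 0.0229568 = 2.10105 lb.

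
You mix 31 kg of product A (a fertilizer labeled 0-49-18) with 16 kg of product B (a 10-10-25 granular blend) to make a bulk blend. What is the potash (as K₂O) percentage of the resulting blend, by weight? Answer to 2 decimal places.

20.38% K₂O

Total mass = 31 + 16 = 47 kg.
K₂O mass = 18%×31 + 25%×16 = 9.58 kg.
% K₂O = 9.58 / 47 = 20.383%.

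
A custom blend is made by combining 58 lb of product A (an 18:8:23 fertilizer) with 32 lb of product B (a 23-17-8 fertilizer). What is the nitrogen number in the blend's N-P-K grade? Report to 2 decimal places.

19.78% N

Total mass = 58 + 32 = 90 lb.
N mass = 18%×58 + 23%×32 = 17.8 lb.
% N = 17.8 / 90 = 19.7778%.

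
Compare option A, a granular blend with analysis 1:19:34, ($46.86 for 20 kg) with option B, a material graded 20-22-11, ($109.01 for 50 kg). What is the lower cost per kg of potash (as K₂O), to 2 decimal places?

option A: K₂O per bag = 20 × 34% = 6.8 kg; cost = 46.86 / 6.8 = $6.8912/kg K₂O.
option B: K₂O per bag = 50 × 11% = 5.5 kg; cost = 109.01 / 5.5 = $19.8200/kg K₂O.
option A is cheaper.

$6.89 per kg K₂O (option A)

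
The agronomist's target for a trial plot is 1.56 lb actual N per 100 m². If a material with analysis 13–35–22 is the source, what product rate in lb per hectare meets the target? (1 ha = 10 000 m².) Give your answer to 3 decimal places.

Product per 100 m² = 1.56 / 13% = 12 lb.
Convert to per hectare: 12 × 100 = 1200 lb.

1200.000 lb of product per hectare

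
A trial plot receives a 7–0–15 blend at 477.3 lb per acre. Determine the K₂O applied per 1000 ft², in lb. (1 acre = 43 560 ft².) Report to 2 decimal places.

1.64 lb K₂O per thousand sq ft

K₂O per acre = 477.3 × 15% = 71.595 lb.
Convert to per 1000 ft²: 71.595 × 0.0229568 = 1.6436 lb.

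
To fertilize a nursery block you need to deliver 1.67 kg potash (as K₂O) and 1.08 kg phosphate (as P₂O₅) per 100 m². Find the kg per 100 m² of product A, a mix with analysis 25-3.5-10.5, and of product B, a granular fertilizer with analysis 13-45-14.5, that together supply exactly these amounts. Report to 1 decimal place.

14.1 kg product A, 1.3 kg product B

With a, b = kg per 100 m² of product A and product B:
K₂O: 0.105·a + 0.145·b = 1.67
P₂O₅: 0.035·a + 0.45·b = 1.08
From row1: a = (1.67 − 0.145·b) / 0.105.
Into row2: 0.035·(1.67 − 0.145·b)/0.105 + 0.45·b = 1.08 → b = 1.3029, a = 14.1055.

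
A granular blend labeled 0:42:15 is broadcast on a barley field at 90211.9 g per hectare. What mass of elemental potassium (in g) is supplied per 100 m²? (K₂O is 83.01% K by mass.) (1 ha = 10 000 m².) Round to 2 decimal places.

K₂O per hectare = 90211.9 × 15% = 13531.8 g.
Elemental K = 13531.8 × 0.8301 = 11232.7 g per hectare.
Convert to per 100 m²: 11232.7 × 0.01 = 112.327 g.

112.33 g K per hundred sq m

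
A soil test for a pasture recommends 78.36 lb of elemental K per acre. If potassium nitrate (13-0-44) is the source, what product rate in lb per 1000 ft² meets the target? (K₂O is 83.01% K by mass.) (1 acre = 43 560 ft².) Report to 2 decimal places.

As K₂O: 78.36 / 0.8301 = 94.3983 lb per acre.
Product per acre = 94.3983 / 44% = 214.542 lb.
Convert to per 1000 ft²: 214.542 × 0.0229568 = 4.9252 lb.

4.93 lb of product per thousand sq ft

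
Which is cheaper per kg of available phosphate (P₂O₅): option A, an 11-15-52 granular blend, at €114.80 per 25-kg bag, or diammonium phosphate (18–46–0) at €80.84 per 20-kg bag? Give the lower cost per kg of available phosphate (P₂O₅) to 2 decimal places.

option A: P₂O₅ per bag = 25 × 15% = 3.75 kg; cost = 114.80 / 3.75 = €30.6133/kg P₂O₅.
diammonium phosphate: P₂O₅ per bag = 20 × 46% = 9.2 kg; cost = 80.84 / 9.2 = €8.7870/kg P₂O₅.
diammonium phosphate is cheaper.

€8.79 per kg P₂O₅ (diammonium phosphate)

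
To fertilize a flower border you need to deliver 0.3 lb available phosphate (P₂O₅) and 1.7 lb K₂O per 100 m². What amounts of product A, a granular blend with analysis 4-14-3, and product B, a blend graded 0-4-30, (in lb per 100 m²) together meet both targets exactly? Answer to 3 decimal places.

Let a = lb of product A, b = lb of product B (per 100 m²).
P₂O₅: 0.14·a + 0.04·b = 0.3
K₂O: 0.03·a + 0.3·b = 1.7
Eliminate b: (row1) − 0.04/0.3·(row2) → 0.136·a = 0.0733333, so a = 0.539216.
Then b = (1.7 − 0.03·0.539216) / 0.3 = 5.61275.

0.539 lb product A, 5.613 lb product B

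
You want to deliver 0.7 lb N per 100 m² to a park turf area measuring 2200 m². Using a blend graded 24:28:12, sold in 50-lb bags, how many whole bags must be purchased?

2 bags

Product per 100 m² = 0.7 / 24% = 2.91667 lb.
Total product = 2.91667 × 2200 / 100 = 64.1667 lb.
Bags = ⌈64.1667 / 50⌉ = 2.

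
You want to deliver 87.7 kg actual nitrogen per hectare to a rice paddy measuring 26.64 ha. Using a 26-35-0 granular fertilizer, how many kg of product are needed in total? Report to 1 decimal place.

8985.9 kg

Product per hectare = 87.7 / 26% = 337.308 kg.
Total product = 337.308 × 26.64 = 8985.88 kg.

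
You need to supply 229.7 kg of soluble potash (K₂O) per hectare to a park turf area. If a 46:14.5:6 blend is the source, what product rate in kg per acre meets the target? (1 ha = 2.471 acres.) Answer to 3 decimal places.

Product per hectare = 229.7 / 6% = 3828.33 kg.
Convert to per acre: 3828.33 × 0.404694 = 1549.3053 kg.

1549.305 kg of product per acre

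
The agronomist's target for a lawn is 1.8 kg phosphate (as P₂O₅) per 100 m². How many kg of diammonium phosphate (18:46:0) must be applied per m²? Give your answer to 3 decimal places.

0.039 kg of product per sq m

Product per 100 m² = 1.8 / 46% = 3.91304 kg.
Convert to per m²: 3.91304 × 0.01 = 0.0391304 kg.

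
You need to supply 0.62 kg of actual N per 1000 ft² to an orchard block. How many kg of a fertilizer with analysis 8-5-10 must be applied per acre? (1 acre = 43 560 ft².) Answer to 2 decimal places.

337.59 kg of product per acre

Product per 1000 ft² = 0.62 / 8% = 7.75 kg.
Convert to per acre: 7.75 × 43.56 = 337.59 kg.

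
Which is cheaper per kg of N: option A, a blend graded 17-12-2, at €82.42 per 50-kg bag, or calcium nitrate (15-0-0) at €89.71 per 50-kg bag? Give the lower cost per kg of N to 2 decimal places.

€9.70 per kg N (option A)

option A: N per bag = 50 × 17% = 8.5 kg; cost = 82.42 / 8.5 = €9.6965/kg N.
calcium nitrate: N per bag = 50 × 15% = 7.5 kg; cost = 89.71 / 7.5 = €11.9613/kg N.
option A is cheaper.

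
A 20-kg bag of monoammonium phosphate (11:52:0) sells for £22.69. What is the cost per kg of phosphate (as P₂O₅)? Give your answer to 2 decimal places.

£2.18 per kg P₂O₅

P₂O₅ in bag = 20 × 52% = 10.4 kg.
Cost per kg P₂O₅ = £22.69 / 10.4 = £2.1817.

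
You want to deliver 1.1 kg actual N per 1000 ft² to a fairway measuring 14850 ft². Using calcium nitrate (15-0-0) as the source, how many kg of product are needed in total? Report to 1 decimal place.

108.9 kg

Product per 1000 ft² = 1.1 / 15% = 7.33333 kg.
Total product = 7.33333 × 14850 / 1000 = 108.9 kg.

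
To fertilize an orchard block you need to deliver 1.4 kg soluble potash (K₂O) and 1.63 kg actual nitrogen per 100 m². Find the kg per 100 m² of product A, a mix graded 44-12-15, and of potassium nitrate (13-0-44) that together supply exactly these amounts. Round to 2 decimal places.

Per-100 m² balance (a = product A, b = potassium nitrate):
K₂O: 0.15·a + 0.44·b = 1.4
N: 0.44·a + 0.13·b = 1.63
Solving simultaneously: a = 3.0741, b = 2.13383.

3.07 kg product A, 2.13 kg potassium nitrate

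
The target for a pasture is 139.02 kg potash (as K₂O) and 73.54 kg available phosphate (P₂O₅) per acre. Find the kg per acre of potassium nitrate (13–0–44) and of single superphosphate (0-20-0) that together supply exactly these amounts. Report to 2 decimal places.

315.95 kg potassium nitrate, 367.70 kg single superphosphate

With a, b = kg per acre of potassium nitrate and single superphosphate:
K₂O: 0.44·a + 0·b = 139.02
P₂O₅: 0·a + 0.2·b = 73.54
Solving simultaneously: a = 315.9545, b = 367.7.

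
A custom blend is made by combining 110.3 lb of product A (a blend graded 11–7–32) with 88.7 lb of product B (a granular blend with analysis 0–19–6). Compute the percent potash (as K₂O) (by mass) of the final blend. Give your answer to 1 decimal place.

20.4% K₂O

Total mass = 110.3 + 88.7 = 199 lb.
K₂O mass = 32%×110.3 + 6%×88.7 = 40.618 lb.
% K₂O = 40.618 / 199 = 20.4111%.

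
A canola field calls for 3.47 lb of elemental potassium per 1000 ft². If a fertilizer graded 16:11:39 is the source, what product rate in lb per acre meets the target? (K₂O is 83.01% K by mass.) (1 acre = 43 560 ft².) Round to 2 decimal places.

As K₂O: 3.47 / 0.8301 = 4.18022 lb per 1000 ft².
Product per 1000 ft² = 4.18022 / 39% = 10.7185 lb.
Convert to per acre: 10.7185 × 43.56 = 466.898 lb.

466.90 lb of product per acre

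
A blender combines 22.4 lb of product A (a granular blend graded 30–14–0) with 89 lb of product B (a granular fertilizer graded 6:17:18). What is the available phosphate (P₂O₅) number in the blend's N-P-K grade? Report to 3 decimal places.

16.397% P₂O₅

Total mass = 22.4 + 89 = 111.4 lb.
P₂O₅ mass = 14%×22.4 + 17%×89 = 18.266 lb.
% P₂O₅ = 18.266 / 111.4 = 16.3968%.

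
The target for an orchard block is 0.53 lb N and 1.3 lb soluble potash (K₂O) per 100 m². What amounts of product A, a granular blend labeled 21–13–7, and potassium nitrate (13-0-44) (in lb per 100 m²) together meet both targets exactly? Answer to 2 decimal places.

0.77 lb product A, 2.83 lb potassium nitrate

With a, b = lb per 100 m² of product A and potassium nitrate:
N: 0.21·a + 0.13·b = 0.53
K₂O: 0.07·a + 0.44·b = 1.3
From row1: a = (0.53 − 0.13·b) / 0.21.
Into row2: 0.07·(0.53 − 0.13·b)/0.21 + 0.44·b = 1.3 → b = 2.83193, a = 0.770708.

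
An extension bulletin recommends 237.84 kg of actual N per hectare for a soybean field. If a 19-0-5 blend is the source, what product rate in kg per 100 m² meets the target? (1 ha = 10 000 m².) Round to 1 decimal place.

Product per hectare = 237.84 / 19% = 1251.79 kg.
Convert to per 100 m²: 1251.79 × 0.01 = 12.5179 kg.

12.5 kg of product per hundred sq m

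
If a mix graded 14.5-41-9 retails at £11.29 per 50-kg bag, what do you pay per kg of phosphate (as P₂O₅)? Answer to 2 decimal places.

£0.55 per kg P₂O₅

P₂O₅ in bag = 50 × 41% = 20.5 kg.
Cost per kg P₂O₅ = £11.29 / 20.5 = £0.5507.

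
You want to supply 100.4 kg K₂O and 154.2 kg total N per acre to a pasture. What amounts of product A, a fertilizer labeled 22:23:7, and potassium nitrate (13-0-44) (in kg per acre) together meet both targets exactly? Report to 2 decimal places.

Let a = kg of product A, b = kg of potassium nitrate (per acre).
K₂O: 0.07·a + 0.44·b = 100.4
N: 0.22·a + 0.13·b = 154.2
Solving simultaneously: a = 624.812, b = 128.7799.

624.81 kg product A, 128.78 kg potassium nitrate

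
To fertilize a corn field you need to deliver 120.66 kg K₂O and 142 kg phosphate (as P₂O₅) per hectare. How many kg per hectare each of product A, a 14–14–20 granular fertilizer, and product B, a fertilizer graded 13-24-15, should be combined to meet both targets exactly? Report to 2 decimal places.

283.64 kg product A, 426.21 kg product B

With a, b = kg per hectare of product A and product B:
K₂O: 0.2·a + 0.15·b = 120.66
P₂O₅: 0.14·a + 0.24·b = 142
Eliminate b: (row1) − 0.15/0.24·(row2) → 0.1125·a = 31.91, so a = 283.644.
Then b = (142 − 0.14·283.644) / 0.24 = 426.207.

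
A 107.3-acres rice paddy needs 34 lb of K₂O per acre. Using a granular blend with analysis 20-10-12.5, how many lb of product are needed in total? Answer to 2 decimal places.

Product per acre = 34 / 12.5% = 272 lb.
Total product = 272 × 107.3 = 29185.6 lb.

29185.60 lb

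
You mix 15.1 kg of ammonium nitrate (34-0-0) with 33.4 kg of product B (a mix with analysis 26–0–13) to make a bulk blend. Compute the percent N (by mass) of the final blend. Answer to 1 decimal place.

Total mass = 15.1 + 33.4 = 48.5 kg.
N mass = 34%×15.1 + 26%×33.4 = 13.818 kg.
% N = 13.818 / 48.5 = 28.4907%.

28.5% N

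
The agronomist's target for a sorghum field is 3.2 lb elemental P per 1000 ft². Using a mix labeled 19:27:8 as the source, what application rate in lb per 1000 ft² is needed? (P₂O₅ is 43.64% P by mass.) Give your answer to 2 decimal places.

27.16 lb of product per thousand sq ft

As P₂O₅: 3.2 / 0.4364 = 7.33272 lb per 1000 ft².
Product per 1000 ft² = 7.33272 / 27% = 27.1582 lb.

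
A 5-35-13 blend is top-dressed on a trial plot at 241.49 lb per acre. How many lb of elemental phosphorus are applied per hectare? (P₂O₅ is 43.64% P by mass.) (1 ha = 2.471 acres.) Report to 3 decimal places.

P₂O₅ per acre = 241.49 × 35% = 84.5215 lb.
Elemental P = 84.5215 × 0.4364 = 36.8852 lb per acre.
Convert to per hectare: 36.8852 × 2.471 = 91.1433 lb.

91.143 lb P per hectare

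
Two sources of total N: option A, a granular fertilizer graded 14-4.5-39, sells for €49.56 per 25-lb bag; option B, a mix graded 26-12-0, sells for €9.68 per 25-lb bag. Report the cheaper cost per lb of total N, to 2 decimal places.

option A: N per bag = 25 × 14% = 3.5 lb; cost = 49.56 / 3.5 = €14.1600/lb N.
option B: N per bag = 25 × 26% = 6.5 lb; cost = 9.68 / 6.5 = €1.4892/lb N.
option B is cheaper.

€1.49 per lb N (option B)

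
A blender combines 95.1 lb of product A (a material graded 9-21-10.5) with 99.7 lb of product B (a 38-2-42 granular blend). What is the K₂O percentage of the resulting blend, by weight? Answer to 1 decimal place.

Total mass = 95.1 + 99.7 = 194.8 lb.
K₂O mass = 10.5%×95.1 + 42%×99.7 = 51.8595 lb.
% K₂O = 51.8595 / 194.8 = 26.6219%.

26.6% K₂O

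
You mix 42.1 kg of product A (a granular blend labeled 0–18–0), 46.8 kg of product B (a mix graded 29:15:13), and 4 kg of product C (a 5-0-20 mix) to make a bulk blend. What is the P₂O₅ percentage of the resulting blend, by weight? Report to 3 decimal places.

15.714% P₂O₅

Total mass = 42.1 + 46.8 + 4 = 92.9 kg.
P₂O₅ mass = 18%×42.1 + 15%×46.8 + 0%×4 = 14.598 kg.
% P₂O₅ = 14.598 / 92.9 = 15.7137%.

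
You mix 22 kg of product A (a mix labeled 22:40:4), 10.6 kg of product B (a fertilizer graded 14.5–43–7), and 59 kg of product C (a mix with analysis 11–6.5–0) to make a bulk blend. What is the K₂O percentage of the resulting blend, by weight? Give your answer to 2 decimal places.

Total mass = 22 + 10.6 + 59 = 91.6 kg.
K₂O mass = 4%×22 + 7%×10.6 + 0%×59 = 1.622 kg.
% K₂O = 1.622 / 91.6 = 1.77074%.

1.77% K₂O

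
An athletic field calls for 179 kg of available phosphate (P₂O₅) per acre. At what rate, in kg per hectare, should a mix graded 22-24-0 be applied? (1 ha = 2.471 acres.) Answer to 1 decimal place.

Product per acre = 179 / 24% = 745.833 kg.
Convert to per hectare: 745.833 × 2.471 = 1842.95 kg.

1843.0 kg of product per hectare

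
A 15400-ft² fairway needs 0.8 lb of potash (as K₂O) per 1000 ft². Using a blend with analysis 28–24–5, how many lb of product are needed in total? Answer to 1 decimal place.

Product per 1000 ft² = 0.8 / 5% = 16 lb.
Total product = 16 × 15400 / 1000 = 246.4 lb.

246.4 lb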